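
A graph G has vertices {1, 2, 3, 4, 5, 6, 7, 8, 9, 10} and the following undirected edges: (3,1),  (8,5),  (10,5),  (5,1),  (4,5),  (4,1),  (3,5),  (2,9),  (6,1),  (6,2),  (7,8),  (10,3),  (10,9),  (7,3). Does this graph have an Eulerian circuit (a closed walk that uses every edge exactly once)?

Degrees: 1:4, 2:2, 3:4, 4:2, 5:5, 6:2, 7:2, 8:2, 9:2, 10:3
5, 10 have odd degree; an Eulerian circuit needs every degree to be even, so none exists.

No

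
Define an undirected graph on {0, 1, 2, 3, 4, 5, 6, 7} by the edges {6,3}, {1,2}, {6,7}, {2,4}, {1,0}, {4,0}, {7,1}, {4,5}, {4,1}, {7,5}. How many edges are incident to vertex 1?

4

Neighbors of 1: 0, 2, 4, 7.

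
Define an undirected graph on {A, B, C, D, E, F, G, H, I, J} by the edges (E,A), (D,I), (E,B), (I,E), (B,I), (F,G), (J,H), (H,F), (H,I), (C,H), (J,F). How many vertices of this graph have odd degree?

6

Degrees: A:1, B:2, C:1, D:1, E:3, F:3, G:1, H:4, I:4, J:2
Odd-degree vertices: A, C, D, E, F, G.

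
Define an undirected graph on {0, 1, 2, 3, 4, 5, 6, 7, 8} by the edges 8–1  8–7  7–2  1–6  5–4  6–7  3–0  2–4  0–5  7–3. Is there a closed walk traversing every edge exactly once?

Yes

Degrees: 0:2, 1:2, 2:2, 3:2, 4:2, 5:2, 6:2, 7:4, 8:2
All degrees are even and the non-isolated vertices are connected — an Eulerian circuit exists.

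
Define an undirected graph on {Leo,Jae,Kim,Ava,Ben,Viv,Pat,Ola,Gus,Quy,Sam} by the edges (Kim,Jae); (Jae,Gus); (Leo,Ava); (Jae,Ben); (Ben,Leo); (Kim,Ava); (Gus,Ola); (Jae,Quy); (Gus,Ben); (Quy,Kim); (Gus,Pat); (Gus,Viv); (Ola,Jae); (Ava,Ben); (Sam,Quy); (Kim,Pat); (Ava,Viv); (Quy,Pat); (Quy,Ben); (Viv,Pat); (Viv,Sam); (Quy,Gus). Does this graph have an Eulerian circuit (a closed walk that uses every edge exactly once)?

Degrees: Leo:2, Jae:5, Kim:4, Ava:4, Ben:5, Viv:4, Pat:4, Ola:2, Gus:6, Quy:6, Sam:2
Jae, Ben have odd degree; an Eulerian circuit needs every degree to be even, so none exists.

No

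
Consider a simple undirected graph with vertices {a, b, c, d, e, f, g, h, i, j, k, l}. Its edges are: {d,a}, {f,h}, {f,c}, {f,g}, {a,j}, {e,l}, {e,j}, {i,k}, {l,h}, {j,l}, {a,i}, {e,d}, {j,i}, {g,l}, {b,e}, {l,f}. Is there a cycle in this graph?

Yes

|V| = 12, |E| = 16, number of components = 1.
One cycle is a-i-j-e-d-a.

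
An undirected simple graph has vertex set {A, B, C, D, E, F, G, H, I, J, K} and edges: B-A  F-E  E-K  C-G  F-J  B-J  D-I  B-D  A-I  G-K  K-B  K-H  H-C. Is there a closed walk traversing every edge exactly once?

Yes

Degrees: A:2, B:4, C:2, D:2, E:2, F:2, G:2, H:2, I:2, J:2, K:4
Every vertex has even degree and the edges form a single connected piece, so an Eulerian circuit exists.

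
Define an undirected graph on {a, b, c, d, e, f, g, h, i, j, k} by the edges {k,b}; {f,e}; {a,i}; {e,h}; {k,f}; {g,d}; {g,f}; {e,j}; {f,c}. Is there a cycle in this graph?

The graph has 11 vertices, 9 edges, and 2 connected components.
A forest on 11 vertices with 2 components has exactly 9 edges, which matches — so no cycle.

No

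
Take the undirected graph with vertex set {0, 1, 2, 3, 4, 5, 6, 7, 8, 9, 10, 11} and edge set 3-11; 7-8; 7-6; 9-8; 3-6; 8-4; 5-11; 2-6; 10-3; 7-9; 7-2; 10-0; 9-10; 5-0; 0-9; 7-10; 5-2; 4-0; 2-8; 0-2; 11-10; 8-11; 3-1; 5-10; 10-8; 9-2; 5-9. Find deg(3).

Neighbors of 3: 1, 6, 10, 11.

4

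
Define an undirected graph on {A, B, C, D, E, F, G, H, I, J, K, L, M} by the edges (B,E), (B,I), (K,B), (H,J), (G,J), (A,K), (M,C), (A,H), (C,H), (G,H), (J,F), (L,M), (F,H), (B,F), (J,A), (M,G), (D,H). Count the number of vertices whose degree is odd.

Degrees: A:3, B:4, C:2, D:1, E:1, F:3, G:3, H:6, I:1, J:4, K:2, L:1, M:3
Odd-degree vertices: A, D, E, F, G, I, L, M.

8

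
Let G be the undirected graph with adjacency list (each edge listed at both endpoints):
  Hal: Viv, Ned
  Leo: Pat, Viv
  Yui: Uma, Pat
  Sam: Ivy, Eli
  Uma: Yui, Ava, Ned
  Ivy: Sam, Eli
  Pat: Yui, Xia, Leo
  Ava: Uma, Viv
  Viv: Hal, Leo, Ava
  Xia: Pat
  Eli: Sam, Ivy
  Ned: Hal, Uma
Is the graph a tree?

No

The graph has 12 vertices and 13 edges.
It splits into 2 components, so it cannot be a tree.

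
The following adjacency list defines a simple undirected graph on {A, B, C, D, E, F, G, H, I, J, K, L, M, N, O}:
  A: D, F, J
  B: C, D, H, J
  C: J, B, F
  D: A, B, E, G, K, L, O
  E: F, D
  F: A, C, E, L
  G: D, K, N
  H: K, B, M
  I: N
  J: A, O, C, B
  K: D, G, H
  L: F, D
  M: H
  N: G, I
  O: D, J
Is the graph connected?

A breadth-first search from A visits A, F, J, D, L, E, C, B, O, G, K, H, N, M, I — all 15 vertices — so the graph is connected.

Yes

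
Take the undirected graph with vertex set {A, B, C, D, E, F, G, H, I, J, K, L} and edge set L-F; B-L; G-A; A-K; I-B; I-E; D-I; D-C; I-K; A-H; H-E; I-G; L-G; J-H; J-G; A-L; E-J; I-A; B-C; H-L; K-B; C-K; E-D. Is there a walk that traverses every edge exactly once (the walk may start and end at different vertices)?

No

Degrees: A:5, B:4, C:3, D:3, E:4, F:1, G:4, H:4, I:6, J:3, K:4, L:5
Odd-degree vertices: A, C, D, F, J, L (6 total).
With 6 odd-degree vertices (more than two), no single trail can use every edge.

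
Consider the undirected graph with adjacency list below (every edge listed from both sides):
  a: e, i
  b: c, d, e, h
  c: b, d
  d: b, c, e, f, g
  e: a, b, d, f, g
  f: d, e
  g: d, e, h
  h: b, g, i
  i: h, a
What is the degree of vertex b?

4

Neighbors of b: c, d, e, h.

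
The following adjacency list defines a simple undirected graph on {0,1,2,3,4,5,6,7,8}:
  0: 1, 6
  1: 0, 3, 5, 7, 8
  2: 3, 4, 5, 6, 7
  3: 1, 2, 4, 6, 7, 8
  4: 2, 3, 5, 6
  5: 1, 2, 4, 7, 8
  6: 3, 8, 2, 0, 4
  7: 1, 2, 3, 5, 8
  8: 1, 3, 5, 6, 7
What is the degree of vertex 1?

5

Neighbors of 1: 0, 3, 5, 7, 8.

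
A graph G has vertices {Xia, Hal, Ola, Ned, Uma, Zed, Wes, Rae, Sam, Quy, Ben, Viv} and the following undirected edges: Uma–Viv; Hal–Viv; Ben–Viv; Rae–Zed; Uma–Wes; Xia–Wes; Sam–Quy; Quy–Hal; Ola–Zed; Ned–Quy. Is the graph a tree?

|V| = 12, |E| = 10.
It splits into 2 components, so it cannot be a tree.

No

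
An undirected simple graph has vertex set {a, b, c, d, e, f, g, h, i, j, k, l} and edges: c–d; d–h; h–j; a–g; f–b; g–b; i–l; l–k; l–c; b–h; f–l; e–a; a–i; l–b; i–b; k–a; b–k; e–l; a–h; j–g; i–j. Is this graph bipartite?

f-b-l-f is an odd cycle (length 3), and a bipartite graph can contain only even cycles.

No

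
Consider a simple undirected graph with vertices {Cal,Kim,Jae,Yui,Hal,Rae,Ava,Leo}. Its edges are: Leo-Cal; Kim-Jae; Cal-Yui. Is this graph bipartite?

Color {Jae, Yui, Hal, Rae, Ava, Leo} black and {Cal, Kim} white. No edge joins two same-colored vertices, so the graph is bipartite.

Yes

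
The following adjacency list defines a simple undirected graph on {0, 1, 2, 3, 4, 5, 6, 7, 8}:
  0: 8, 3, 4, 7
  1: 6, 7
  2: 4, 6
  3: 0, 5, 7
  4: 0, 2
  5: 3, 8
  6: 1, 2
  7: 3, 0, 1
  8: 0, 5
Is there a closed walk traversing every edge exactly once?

Degrees: 0:4, 1:2, 2:2, 3:3, 4:2, 5:2, 6:2, 7:3, 8:2
Vertices with odd degree: 3, 7. An Eulerian circuit requires all degrees even.

No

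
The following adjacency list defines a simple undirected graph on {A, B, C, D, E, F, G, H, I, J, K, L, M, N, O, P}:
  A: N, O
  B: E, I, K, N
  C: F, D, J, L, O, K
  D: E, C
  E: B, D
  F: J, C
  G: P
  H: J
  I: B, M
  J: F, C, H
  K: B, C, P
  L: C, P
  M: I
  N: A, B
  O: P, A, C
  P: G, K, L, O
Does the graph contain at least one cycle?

The graph has 16 vertices, 20 edges, and 1 connected component.
One cycle is O-C-L-P-O.

Yes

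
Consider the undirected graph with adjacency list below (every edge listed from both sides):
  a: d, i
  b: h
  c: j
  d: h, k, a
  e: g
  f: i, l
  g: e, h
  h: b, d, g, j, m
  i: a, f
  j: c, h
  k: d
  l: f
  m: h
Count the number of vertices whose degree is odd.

8

Degrees: a:2, b:1, c:1, d:3, e:1, f:2, g:2, h:5, i:2, j:2, k:1, l:1, m:1
Odd-degree vertices: b, c, d, e, h, k, l, m.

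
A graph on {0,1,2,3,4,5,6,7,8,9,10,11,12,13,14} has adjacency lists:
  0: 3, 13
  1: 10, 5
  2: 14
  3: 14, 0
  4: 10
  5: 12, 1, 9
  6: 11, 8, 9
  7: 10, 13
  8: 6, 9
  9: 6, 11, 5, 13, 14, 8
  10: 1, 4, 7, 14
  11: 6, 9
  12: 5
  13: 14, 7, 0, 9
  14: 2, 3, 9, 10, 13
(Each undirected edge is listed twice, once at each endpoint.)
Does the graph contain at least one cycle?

|V| = 15, |E| = 20, number of components = 1.
One cycle is 0-13-14-3-0.

Yes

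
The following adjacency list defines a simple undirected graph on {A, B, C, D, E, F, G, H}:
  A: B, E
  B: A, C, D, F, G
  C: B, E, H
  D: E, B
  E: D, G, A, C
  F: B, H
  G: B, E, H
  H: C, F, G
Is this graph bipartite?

Yes

Partition the vertices as {B, E, H} vs {A, C, D, F, G}. Each listed edge has one endpoint in each part, so the graph is bipartite.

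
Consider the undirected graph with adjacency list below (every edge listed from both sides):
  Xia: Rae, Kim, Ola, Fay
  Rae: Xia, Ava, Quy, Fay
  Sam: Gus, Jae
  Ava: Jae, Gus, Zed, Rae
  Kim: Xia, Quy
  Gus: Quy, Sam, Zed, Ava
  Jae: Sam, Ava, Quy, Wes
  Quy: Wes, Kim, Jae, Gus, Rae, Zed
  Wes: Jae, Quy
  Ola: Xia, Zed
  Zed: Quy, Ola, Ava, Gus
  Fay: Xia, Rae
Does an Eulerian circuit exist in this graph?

Degrees: Xia:4, Rae:4, Sam:2, Ava:4, Kim:2, Gus:4, Jae:4, Quy:6, Wes:2, Ola:2, Zed:4, Fay:2
All degrees are even and the non-isolated vertices are connected — an Eulerian circuit exists.

Yes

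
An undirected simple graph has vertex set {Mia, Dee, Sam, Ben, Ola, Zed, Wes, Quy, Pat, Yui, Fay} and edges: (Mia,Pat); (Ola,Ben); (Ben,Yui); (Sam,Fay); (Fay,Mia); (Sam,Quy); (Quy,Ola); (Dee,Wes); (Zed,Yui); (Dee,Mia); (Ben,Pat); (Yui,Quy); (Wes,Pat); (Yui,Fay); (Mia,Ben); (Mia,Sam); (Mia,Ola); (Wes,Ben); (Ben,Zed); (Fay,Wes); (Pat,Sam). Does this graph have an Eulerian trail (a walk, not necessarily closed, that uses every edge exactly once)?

Degrees: Mia:6, Dee:2, Sam:4, Ben:6, Ola:3, Zed:2, Wes:4, Quy:3, Pat:4, Yui:4, Fay:4
Odd-degree vertices: Ola, Quy (2 total).
The non-isolated vertices are connected and exactly 2 have odd degree, so an Eulerian trail exists (from Ola to Quy).

Yes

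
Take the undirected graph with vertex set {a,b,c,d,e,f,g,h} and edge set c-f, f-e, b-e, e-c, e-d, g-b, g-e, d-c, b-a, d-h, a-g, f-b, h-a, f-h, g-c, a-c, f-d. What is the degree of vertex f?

5

Neighbors of f: b, c, d, e, h.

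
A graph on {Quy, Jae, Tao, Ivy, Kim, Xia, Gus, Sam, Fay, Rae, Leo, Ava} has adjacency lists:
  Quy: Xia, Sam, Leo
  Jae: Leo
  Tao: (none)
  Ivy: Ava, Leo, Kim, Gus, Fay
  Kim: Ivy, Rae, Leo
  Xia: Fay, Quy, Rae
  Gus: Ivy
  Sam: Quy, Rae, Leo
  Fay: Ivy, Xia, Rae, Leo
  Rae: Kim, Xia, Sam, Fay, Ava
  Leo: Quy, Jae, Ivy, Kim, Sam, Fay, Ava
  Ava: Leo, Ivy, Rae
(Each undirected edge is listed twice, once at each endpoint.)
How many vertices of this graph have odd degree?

Degrees: Quy:3, Jae:1, Tao:0, Ivy:5, Kim:3, Xia:3, Gus:1, Sam:3, Fay:4, Rae:5, Leo:7, Ava:3
Odd-degree vertices: Quy, Jae, Ivy, Kim, Xia, Gus, Sam, Rae, Leo, Ava.

10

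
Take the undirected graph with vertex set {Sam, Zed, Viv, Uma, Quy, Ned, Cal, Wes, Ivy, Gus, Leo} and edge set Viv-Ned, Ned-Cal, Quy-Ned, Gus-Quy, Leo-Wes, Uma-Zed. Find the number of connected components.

Component: {Sam}
Component: {Ivy}
Component: {Zed, Uma}
Component: {Wes, Leo}
Component: {Viv, Quy, Ned, Cal, Gus}

5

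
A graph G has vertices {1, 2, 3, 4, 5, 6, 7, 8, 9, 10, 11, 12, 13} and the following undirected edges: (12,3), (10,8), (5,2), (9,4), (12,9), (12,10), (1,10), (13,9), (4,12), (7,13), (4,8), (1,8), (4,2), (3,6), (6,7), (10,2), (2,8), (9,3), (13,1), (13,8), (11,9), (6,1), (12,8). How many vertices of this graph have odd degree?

Degrees: 1:4, 2:4, 3:3, 4:4, 5:1, 6:3, 7:2, 8:6, 9:5, 10:4, 11:1, 12:5, 13:4
Odd-degree vertices: 3, 5, 6, 9, 11, 12.

6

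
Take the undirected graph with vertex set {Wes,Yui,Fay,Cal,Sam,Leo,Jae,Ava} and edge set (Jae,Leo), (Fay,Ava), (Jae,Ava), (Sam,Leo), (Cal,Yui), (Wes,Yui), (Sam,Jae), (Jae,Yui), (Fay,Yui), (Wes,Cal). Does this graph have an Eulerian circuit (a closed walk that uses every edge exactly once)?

Yes

Degrees: Wes:2, Yui:4, Fay:2, Cal:2, Sam:2, Leo:2, Jae:4, Ava:2
All degrees are even and the non-isolated vertices are connected — an Eulerian circuit exists.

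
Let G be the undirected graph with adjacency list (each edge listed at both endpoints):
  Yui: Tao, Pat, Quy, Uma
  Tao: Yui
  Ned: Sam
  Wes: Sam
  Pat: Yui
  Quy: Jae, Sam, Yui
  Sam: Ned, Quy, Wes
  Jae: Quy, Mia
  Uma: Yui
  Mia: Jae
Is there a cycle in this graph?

|V| = 10, |E| = 9, number of components = 1.
A forest on 10 vertices with 1 component has exactly 9 edges, which matches — so no cycle.

No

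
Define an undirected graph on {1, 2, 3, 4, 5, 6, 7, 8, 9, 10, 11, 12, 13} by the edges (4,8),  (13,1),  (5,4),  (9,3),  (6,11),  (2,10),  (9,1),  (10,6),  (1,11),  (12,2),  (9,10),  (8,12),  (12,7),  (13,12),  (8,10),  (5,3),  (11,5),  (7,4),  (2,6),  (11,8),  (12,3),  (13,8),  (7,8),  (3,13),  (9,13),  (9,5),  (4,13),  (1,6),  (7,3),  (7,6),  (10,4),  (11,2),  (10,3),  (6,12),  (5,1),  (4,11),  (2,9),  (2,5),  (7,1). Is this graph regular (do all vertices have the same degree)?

Degrees: 1:6, 2:6, 3:6, 4:6, 5:6, 6:6, 7:6, 8:6, 9:6, 10:6, 11:6, 12:6, 13:6
All degrees equal 6; the graph is regular.

Yes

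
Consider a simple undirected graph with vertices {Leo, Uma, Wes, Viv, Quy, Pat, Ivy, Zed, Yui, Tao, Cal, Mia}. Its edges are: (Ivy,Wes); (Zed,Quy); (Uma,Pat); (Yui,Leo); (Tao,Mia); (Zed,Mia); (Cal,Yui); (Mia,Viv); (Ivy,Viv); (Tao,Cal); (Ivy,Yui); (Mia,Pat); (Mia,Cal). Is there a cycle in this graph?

|V| = 12, |E| = 13, number of components = 1.
Since 13 > 12 - 1, a cycle must exist; for instance Yui-Ivy-Viv-Mia-Tao-Cal-Yui.

Yes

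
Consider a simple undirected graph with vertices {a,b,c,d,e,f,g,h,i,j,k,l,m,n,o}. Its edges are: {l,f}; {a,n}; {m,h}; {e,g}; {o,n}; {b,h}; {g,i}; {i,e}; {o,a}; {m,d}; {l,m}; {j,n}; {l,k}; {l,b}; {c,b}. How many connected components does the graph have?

Component: {e, g, i}
Component: {a, j, n, o}
Component: {b, c, d, f, h, k, l, m}

3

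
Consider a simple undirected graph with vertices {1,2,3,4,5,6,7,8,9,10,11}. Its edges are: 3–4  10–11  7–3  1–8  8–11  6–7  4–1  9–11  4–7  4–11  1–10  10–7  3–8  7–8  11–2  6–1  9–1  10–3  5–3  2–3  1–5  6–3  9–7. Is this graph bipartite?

No

The cycle 7-3-8-7 has length 3, which is odd, so the graph is not bipartite.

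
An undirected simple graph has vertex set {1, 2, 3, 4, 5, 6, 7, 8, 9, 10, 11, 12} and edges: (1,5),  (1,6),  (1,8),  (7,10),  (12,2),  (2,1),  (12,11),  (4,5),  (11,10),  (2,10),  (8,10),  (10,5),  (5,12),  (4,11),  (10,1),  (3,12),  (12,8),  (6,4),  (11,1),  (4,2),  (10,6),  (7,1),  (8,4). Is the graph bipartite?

No

The cycle 10-1-11-10 has length 3, which is odd, so the graph is not bipartite.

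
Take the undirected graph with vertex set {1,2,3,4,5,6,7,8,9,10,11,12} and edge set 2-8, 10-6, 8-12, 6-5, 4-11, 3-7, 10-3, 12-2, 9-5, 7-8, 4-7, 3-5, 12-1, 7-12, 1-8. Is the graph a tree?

No

|V| = 12, |E| = 15.
Connected but with 15 > 11 edges, so it has a cycle and is not a tree.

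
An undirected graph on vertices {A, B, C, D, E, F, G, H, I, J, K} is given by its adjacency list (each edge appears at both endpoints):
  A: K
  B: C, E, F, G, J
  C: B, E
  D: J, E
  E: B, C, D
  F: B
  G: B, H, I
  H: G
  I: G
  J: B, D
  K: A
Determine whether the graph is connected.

No

Component: {A, K}
Component: {B, C, D, E, F, G, H, I, J}
No edge joins these 2 groups, so the graph is disconnected.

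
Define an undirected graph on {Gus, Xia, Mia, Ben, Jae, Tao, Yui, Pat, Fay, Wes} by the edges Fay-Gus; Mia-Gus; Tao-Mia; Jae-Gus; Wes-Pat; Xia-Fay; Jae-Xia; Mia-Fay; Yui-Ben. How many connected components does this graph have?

Component: {Ben, Yui}
Component: {Pat, Wes}
Component: {Gus, Xia, Mia, Jae, Tao, Fay}

3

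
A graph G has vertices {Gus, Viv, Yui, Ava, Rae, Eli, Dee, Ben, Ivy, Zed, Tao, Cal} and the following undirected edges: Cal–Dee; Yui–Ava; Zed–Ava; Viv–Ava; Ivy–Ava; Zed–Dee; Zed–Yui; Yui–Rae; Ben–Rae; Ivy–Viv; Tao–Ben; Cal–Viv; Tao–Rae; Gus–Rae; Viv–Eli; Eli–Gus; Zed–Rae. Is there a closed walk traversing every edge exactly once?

No

Degrees: Gus:2, Viv:4, Yui:3, Ava:4, Rae:5, Eli:2, Dee:2, Ben:2, Ivy:2, Zed:4, Tao:2, Cal:2
Yui, Rae have odd degree; an Eulerian circuit needs every degree to be even, so none exists.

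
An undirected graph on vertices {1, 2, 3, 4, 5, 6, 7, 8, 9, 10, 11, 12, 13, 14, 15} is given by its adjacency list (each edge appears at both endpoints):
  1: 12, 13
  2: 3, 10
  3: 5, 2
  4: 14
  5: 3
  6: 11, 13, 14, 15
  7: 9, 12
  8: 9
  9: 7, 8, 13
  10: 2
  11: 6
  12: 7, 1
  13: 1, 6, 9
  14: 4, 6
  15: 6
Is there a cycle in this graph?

Yes

The graph has 15 vertices, 14 edges, and 2 connected components.
One cycle is 1-13-9-7-12-1.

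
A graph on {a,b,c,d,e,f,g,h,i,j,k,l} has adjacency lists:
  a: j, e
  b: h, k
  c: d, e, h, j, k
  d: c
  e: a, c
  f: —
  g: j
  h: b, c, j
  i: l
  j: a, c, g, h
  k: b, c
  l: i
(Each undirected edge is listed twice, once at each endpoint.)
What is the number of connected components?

Component: {f}
Component: {i, l}
Component: {a, b, c, d, e, g, h, j, k}

3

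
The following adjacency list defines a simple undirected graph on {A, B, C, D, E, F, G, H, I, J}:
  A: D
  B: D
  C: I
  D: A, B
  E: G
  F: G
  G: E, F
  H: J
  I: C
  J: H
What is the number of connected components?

Component: {C, I}
Component: {H, J}
Component: {A, B, D}
Component: {E, F, G}

4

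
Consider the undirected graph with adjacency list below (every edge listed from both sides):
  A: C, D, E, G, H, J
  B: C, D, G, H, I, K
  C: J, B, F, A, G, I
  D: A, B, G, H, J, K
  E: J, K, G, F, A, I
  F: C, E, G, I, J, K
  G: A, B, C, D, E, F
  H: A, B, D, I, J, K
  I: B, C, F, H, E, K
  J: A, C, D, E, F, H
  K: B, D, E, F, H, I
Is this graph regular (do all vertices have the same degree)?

Degrees: A:6, B:6, C:6, D:6, E:6, F:6, G:6, H:6, I:6, J:6, K:6
Every vertex has degree 6, so the graph is 6-regular.

Yes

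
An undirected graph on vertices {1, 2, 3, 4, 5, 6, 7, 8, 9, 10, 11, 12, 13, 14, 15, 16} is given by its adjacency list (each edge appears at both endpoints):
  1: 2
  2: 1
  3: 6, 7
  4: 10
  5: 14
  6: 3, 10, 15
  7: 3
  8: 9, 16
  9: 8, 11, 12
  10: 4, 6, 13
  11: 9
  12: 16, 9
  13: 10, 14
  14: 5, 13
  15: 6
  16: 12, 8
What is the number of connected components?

Component: {1, 2}
Component: {8, 9, 11, 12, 16}
Component: {3, 4, 5, 6, 7, 10, 13, 14, 15}

3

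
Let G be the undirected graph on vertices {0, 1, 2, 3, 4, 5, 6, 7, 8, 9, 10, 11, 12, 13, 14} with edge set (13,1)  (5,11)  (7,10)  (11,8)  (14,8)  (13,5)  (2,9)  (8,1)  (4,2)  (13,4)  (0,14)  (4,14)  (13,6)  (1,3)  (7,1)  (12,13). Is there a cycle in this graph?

Yes

|V| = 15, |E| = 16, number of components = 1.
One cycle is 13-1-8-11-5-13.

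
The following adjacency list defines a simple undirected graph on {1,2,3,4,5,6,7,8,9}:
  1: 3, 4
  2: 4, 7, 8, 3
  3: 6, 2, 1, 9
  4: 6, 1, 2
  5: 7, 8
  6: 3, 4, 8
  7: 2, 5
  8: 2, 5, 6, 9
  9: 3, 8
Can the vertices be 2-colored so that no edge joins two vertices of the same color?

A valid 2-coloring puts {3, 4, 7, 8} on one side and {1, 2, 5, 6, 9} on the other; every edge crosses between the two sides.

Yes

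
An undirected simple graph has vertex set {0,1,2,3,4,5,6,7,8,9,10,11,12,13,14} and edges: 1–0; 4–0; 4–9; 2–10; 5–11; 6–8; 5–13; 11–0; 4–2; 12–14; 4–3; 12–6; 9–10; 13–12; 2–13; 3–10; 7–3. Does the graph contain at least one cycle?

The graph has 15 vertices, 17 edges, and 1 connected component.
One cycle is 0-4-2-13-5-11-0.

Yes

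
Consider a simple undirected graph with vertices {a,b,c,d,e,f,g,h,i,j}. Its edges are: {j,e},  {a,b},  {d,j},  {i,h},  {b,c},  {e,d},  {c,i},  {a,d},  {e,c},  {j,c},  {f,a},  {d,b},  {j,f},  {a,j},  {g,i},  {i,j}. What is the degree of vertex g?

1

Neighbors of g: i.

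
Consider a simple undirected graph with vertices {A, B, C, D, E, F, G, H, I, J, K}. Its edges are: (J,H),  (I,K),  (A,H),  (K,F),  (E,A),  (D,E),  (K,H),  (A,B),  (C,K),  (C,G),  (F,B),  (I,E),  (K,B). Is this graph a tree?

No

|V| = 11, |E| = 13.
A tree on 11 vertices has exactly 10 edges; this graph has 13, so it contains a cycle and is not a tree.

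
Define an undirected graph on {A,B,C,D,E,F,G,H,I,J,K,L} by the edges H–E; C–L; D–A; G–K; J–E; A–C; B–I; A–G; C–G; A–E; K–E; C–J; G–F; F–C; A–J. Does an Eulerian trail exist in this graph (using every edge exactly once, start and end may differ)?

Degrees: A:5, B:1, C:5, D:1, E:4, F:2, G:4, H:1, I:1, J:3, K:2, L:1
Odd-degree vertices: A, B, C, D, H, I, J, L (8 total).
An Eulerian trail requires 0 or 2 odd-degree vertices; here there are 8.

No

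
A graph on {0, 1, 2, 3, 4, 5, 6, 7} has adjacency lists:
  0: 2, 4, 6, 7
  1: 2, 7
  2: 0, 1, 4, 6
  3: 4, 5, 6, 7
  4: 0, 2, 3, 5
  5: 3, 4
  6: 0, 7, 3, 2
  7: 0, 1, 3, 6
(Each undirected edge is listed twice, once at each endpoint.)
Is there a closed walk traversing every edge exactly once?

Yes

Degrees: 0:4, 1:2, 2:4, 3:4, 4:4, 5:2, 6:4, 7:4
All degrees are even and the non-isolated vertices are connected — an Eulerian circuit exists.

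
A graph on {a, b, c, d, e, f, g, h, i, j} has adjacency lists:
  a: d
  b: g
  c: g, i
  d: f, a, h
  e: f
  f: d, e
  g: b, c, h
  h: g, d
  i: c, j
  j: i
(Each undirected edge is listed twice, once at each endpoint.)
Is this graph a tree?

Yes

The graph has 10 vertices and 9 edges.
It is connected with exactly 9 edges, hence acyclic — it is a tree.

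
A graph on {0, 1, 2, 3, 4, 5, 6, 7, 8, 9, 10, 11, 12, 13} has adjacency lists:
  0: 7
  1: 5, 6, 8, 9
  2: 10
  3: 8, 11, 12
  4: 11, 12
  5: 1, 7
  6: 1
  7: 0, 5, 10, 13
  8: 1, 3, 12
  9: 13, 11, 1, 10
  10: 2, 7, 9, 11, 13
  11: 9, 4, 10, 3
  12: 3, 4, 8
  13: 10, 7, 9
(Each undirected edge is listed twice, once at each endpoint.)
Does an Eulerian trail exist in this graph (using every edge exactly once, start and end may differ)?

Degrees: 0:1, 1:4, 2:1, 3:3, 4:2, 5:2, 6:1, 7:4, 8:3, 9:4, 10:5, 11:4, 12:3, 13:3
Odd-degree vertices: 0, 2, 3, 6, 8, 10, 12, 13 (8 total).
An Eulerian trail requires 0 or 2 odd-degree vertices; here there are 8.

No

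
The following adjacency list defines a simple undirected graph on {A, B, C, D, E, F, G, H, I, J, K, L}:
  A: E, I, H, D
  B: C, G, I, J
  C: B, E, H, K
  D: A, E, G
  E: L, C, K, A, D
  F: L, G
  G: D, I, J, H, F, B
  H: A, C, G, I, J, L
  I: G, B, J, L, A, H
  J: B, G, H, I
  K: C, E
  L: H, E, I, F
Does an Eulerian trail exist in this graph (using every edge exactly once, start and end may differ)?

Yes

Degrees: A:4, B:4, C:4, D:3, E:5, F:2, G:6, H:6, I:6, J:4, K:2, L:4
Odd-degree vertices: D, E (2 total).
The non-isolated vertices are connected and exactly 2 have odd degree, so an Eulerian trail exists (from D to E).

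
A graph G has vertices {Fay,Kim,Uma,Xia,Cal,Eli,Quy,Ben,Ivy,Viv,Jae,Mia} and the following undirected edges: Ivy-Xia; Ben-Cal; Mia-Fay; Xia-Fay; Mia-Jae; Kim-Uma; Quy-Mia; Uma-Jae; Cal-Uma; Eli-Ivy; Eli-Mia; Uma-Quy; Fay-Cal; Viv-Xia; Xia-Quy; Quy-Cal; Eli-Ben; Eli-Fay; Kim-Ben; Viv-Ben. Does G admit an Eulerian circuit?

Yes

Degrees: Fay:4, Kim:2, Uma:4, Xia:4, Cal:4, Eli:4, Quy:4, Ben:4, Ivy:2, Viv:2, Jae:2, Mia:4
All degrees are even and the non-isolated vertices are connected — an Eulerian circuit exists.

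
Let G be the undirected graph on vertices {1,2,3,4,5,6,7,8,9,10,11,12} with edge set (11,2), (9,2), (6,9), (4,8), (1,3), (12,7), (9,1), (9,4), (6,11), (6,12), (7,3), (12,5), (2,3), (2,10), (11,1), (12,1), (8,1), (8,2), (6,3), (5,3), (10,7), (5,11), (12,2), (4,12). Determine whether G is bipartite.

Yes

Partition the vertices as {3, 8, 9, 10, 11, 12} vs {1, 2, 4, 5, 6, 7}. Each listed edge has one endpoint in each part, so the graph is bipartite.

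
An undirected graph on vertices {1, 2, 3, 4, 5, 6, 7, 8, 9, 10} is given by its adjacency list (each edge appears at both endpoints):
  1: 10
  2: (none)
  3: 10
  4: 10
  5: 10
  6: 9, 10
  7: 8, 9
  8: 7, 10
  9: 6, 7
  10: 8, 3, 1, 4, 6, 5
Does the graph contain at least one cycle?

Yes

|V| = 10, |E| = 9, number of components = 2.
Since 9 > 10 - 2, a cycle must exist; for instance 10-6-9-7-8-10.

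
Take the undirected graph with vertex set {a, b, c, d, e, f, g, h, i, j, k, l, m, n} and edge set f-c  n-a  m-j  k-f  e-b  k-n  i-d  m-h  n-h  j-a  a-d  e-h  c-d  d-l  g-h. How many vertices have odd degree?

Degrees: a:3, b:1, c:2, d:4, e:2, f:2, g:1, h:4, i:1, j:2, k:2, l:1, m:2, n:3
Odd-degree vertices: a, b, g, i, l, n.

6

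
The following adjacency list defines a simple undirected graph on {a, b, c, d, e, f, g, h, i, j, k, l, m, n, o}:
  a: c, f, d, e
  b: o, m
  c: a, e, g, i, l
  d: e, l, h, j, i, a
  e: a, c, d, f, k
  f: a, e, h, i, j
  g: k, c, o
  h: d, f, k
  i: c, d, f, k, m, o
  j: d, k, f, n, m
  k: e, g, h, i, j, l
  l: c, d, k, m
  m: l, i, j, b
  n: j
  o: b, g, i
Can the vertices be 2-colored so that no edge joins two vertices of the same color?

f-a-e-f is an odd cycle (length 3), and a bipartite graph can contain only even cycles.

No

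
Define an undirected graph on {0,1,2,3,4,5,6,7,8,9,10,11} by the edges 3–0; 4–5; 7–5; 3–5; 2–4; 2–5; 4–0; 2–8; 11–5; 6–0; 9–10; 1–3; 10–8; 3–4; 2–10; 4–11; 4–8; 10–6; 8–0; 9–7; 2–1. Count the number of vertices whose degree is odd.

2

Degrees: 0:4, 1:2, 2:5, 3:4, 4:6, 5:5, 6:2, 7:2, 8:4, 9:2, 10:4, 11:2
Odd-degree vertices: 2, 5.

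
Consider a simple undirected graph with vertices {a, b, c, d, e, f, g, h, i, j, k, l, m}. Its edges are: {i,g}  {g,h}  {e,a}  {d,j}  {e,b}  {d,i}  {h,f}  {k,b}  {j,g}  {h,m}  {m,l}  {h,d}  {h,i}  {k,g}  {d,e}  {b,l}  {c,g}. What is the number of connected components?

Component: {a, b, c, d, e, f, g, h, i, j, k, l, m}

1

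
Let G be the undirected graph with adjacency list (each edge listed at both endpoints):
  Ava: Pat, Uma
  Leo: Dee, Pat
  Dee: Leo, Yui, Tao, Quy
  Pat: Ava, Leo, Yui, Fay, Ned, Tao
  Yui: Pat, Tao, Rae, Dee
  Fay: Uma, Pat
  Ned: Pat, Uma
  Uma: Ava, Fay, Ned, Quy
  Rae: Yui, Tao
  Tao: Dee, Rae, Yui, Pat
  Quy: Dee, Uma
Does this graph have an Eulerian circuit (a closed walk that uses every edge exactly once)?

Yes

Degrees: Ava:2, Leo:2, Dee:4, Pat:6, Yui:4, Fay:2, Ned:2, Uma:4, Rae:2, Tao:4, Quy:2
All degrees are even and the non-isolated vertices are connected — an Eulerian circuit exists.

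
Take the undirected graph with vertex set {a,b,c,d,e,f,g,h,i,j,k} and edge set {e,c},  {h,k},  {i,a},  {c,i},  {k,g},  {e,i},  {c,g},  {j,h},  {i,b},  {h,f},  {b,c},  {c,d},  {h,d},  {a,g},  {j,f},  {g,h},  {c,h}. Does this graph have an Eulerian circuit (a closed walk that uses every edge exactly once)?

Yes

Degrees: a:2, b:2, c:6, d:2, e:2, f:2, g:4, h:6, i:4, j:2, k:2
All degrees are even and the non-isolated vertices are connected — an Eulerian circuit exists.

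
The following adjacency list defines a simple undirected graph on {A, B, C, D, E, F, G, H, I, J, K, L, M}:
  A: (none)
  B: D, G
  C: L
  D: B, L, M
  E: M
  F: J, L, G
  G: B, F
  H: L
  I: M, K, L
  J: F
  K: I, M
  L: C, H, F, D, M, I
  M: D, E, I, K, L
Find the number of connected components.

2

Component: {A}
Component: {B, C, D, E, F, G, H, I, J, K, L, M}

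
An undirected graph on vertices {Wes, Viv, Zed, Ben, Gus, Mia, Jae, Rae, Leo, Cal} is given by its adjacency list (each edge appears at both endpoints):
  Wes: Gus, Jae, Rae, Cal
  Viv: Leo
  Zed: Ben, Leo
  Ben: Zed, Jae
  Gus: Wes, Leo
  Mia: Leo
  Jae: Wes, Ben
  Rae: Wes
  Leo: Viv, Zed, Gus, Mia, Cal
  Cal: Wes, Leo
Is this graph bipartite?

Partition the vertices as {Viv, Zed, Gus, Mia, Jae, Rae, Cal} vs {Wes, Ben, Leo}. Each listed edge has one endpoint in each part, so the graph is bipartite.

Yes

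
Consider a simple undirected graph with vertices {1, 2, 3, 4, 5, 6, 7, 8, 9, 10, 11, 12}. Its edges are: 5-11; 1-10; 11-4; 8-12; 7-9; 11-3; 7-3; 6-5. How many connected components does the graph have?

4

Component: {2}
Component: {1, 10}
Component: {8, 12}
Component: {3, 4, 5, 6, 7, 9, 11}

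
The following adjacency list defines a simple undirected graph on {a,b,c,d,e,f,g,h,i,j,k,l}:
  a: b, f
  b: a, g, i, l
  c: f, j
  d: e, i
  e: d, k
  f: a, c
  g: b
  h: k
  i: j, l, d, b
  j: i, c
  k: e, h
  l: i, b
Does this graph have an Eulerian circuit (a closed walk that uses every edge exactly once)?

No

Degrees: a:2, b:4, c:2, d:2, e:2, f:2, g:1, h:1, i:4, j:2, k:2, l:2
g, h have odd degree; an Eulerian circuit needs every degree to be even, so none exists.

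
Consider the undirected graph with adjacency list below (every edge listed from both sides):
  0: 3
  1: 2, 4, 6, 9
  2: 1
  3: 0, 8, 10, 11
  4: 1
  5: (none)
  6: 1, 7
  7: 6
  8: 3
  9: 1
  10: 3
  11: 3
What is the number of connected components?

Component: {5}
Component: {0, 3, 8, 10, 11}
Component: {1, 2, 4, 6, 7, 9}

3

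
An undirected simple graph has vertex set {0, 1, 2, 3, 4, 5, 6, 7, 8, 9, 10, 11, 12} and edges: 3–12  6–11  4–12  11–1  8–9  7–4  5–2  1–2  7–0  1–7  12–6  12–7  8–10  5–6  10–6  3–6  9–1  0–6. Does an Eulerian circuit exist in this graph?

Degrees: 0:2, 1:4, 2:2, 3:2, 4:2, 5:2, 6:6, 7:4, 8:2, 9:2, 10:2, 11:2, 12:4
Every vertex has even degree and the edges form a single connected piece, so an Eulerian circuit exists.

Yes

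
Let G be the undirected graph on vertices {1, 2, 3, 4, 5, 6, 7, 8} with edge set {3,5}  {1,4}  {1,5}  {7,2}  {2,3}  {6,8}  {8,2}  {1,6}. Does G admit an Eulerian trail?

Degrees: 1:3, 2:3, 3:2, 4:1, 5:2, 6:2, 7:1, 8:2
Odd-degree vertices: 1, 2, 4, 7 (4 total).
With 4 odd-degree vertices (more than two), no single trail can use every edge.

No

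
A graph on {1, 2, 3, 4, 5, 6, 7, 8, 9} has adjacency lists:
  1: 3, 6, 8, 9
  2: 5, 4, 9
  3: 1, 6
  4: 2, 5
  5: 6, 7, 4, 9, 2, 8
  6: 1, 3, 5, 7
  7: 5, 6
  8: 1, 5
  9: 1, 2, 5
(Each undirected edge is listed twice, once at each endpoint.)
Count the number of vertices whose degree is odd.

Degrees: 1:4, 2:3, 3:2, 4:2, 5:6, 6:4, 7:2, 8:2, 9:3
Odd-degree vertices: 2, 9.

2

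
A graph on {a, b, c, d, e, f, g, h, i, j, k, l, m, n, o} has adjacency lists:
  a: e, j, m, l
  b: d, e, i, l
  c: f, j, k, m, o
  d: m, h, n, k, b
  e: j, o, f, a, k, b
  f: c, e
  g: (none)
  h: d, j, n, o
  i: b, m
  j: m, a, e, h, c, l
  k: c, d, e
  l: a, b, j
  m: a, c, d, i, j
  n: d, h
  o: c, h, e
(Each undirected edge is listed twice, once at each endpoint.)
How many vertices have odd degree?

6

Degrees: a:4, b:4, c:5, d:5, e:6, f:2, g:0, h:4, i:2, j:6, k:3, l:3, m:5, n:2, o:3
Odd-degree vertices: c, d, k, l, m, o.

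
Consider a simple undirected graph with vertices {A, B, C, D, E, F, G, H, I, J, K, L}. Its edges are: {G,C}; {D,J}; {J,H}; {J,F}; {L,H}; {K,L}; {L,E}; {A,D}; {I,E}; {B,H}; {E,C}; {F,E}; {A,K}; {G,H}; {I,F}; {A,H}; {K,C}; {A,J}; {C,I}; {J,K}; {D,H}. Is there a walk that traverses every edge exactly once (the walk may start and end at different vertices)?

Degrees: A:4, B:1, C:4, D:3, E:4, F:3, G:2, H:6, I:3, J:5, K:4, L:3
Odd-degree vertices: B, D, F, I, J, L (6 total).
With 6 odd-degree vertices (more than two), no single trail can use every edge.

No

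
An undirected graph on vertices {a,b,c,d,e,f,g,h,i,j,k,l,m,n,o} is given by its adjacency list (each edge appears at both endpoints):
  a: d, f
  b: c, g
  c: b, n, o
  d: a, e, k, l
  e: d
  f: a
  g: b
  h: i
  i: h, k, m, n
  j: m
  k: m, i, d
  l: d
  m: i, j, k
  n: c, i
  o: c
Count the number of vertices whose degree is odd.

Degrees: a:2, b:2, c:3, d:4, e:1, f:1, g:1, h:1, i:4, j:1, k:3, l:1, m:3, n:2, o:1
Odd-degree vertices: c, e, f, g, h, j, k, l, m, o.

10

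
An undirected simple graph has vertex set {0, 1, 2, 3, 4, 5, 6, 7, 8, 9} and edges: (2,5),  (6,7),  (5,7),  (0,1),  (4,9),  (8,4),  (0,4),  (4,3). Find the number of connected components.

Component: {2, 5, 6, 7}
Component: {0, 1, 3, 4, 8, 9}

2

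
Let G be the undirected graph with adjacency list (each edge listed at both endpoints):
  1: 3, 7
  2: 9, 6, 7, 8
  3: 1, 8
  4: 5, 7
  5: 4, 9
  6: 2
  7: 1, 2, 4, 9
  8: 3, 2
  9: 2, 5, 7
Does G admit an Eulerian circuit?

No

Degrees: 1:2, 2:4, 3:2, 4:2, 5:2, 6:1, 7:4, 8:2, 9:3
6, 9 have odd degree; an Eulerian circuit needs every degree to be even, so none exists.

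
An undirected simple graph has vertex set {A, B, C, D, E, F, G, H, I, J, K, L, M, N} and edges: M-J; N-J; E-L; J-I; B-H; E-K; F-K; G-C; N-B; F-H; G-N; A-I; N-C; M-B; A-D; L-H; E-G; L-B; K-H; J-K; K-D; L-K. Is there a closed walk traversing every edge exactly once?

Degrees: A:2, B:4, C:2, D:2, E:3, F:2, G:3, H:4, I:2, J:4, K:6, L:4, M:2, N:4
E, G have odd degree; an Eulerian circuit needs every degree to be even, so none exists.

No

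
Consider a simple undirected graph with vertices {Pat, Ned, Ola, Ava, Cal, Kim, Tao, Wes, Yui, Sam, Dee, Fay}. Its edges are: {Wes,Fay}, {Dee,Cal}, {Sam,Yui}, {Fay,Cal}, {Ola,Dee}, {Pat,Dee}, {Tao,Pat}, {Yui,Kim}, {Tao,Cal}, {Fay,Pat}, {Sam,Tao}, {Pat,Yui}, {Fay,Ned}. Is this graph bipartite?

A valid 2-coloring puts {Ava, Tao, Yui, Dee, Fay} on one side and {Pat, Ned, Ola, Cal, Kim, Wes, Sam} on the other; every edge crosses between the two sides.

Yes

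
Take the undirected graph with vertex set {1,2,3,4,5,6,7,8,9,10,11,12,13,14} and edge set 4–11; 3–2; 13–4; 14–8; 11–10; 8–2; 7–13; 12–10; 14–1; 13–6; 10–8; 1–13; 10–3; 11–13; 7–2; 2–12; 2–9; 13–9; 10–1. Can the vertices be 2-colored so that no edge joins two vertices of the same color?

The cycle 11-4-13-11 has length 3, which is odd, so the graph is not bipartite.

No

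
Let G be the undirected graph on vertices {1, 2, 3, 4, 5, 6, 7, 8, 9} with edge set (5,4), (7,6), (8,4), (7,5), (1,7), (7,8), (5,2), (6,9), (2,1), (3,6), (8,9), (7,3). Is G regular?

Degrees: 1:2, 2:2, 3:2, 4:2, 5:3, 6:3, 7:5, 8:3, 9:2
Degrees are not all equal (e.g. deg(1)=2 but deg(7)=5); not regular.

No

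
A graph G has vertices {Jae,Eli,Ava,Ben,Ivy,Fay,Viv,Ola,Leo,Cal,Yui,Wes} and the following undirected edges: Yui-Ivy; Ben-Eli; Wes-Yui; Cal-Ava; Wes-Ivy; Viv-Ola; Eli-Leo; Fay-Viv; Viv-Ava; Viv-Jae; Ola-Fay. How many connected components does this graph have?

3

Component: {Eli, Ben, Leo}
Component: {Ivy, Yui, Wes}
Component: {Jae, Ava, Fay, Viv, Ola, Cal}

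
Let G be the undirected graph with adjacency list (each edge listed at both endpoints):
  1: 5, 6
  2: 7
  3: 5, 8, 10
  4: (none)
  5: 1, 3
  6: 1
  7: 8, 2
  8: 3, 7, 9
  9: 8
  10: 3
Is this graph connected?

Component: {4}
Component: {1, 2, 3, 5, 6, 7, 8, 9, 10}
There are 2 separate components, so the graph is not connected.

No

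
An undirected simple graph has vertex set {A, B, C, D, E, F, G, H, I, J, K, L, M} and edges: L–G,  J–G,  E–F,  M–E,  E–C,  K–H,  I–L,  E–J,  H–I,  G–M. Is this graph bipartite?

A valid 2-coloring puts {A, B, D, E, G, I, K} on one side and {C, F, H, J, L, M} on the other; every edge crosses between the two sides.

Yes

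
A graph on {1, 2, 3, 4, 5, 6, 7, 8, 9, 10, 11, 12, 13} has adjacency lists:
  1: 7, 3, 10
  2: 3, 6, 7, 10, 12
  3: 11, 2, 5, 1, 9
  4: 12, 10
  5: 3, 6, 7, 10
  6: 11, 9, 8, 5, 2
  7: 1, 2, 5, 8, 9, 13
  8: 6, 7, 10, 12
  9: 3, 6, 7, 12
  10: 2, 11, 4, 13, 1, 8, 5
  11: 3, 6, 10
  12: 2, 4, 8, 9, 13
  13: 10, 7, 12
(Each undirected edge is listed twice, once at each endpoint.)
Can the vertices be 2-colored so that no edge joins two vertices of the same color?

Color {3, 6, 7, 10, 12} black and {1, 2, 4, 5, 8, 9, 11, 13} white. No edge joins two same-colored vertices, so the graph is bipartite.

Yes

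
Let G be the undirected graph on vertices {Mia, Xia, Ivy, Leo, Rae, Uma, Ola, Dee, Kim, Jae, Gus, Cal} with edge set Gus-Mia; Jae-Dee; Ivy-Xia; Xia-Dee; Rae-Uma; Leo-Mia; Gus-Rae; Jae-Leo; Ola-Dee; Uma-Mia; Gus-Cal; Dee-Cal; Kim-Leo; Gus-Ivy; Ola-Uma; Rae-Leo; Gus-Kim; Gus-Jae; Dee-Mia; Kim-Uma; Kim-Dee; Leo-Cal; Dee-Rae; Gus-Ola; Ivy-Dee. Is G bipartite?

No

Ivy-Xia-Dee-Ivy is an odd cycle (length 3), and a bipartite graph can contain only even cycles.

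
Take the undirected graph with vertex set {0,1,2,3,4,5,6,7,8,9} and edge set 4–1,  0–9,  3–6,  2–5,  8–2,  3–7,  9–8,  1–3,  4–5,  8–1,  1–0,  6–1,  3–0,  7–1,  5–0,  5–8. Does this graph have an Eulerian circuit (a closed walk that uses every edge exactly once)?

Yes

Degrees: 0:4, 1:6, 2:2, 3:4, 4:2, 5:4, 6:2, 7:2, 8:4, 9:2
All degrees are even and the non-isolated vertices are connected — an Eulerian circuit exists.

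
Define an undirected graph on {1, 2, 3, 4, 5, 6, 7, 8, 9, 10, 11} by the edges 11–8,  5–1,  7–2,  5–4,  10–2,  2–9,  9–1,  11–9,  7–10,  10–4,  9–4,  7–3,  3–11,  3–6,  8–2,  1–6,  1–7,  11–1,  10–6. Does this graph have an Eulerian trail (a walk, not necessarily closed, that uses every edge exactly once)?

Degrees: 1:5, 2:4, 3:3, 4:3, 5:2, 6:3, 7:4, 8:2, 9:4, 10:4, 11:4
Odd-degree vertices: 1, 3, 4, 6 (4 total).
An Eulerian trail requires 0 or 2 odd-degree vertices; here there are 4.

No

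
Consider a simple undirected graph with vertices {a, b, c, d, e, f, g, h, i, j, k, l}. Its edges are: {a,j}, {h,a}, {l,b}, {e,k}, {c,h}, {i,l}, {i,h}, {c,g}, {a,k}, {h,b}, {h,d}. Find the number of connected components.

Component: {f}
Component: {a, b, c, d, e, g, h, i, j, k, l}

2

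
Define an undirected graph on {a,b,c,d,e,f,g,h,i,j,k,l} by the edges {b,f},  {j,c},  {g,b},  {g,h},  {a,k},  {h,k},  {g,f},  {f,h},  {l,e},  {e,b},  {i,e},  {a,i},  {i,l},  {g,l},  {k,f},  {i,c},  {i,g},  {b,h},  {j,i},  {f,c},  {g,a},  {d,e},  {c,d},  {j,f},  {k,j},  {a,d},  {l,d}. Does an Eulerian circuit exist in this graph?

Degrees: a:4, b:4, c:4, d:4, e:4, f:6, g:6, h:4, i:6, j:4, k:4, l:4
All degrees are even and the non-isolated vertices are connected — an Eulerian circuit exists.

Yes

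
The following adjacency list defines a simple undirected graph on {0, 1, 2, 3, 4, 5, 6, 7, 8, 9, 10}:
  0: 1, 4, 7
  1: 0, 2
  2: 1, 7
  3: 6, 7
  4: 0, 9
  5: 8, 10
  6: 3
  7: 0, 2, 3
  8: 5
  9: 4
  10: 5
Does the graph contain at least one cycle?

The graph has 11 vertices, 10 edges, and 2 connected components.
One cycle is 0-1-2-7-0.

Yes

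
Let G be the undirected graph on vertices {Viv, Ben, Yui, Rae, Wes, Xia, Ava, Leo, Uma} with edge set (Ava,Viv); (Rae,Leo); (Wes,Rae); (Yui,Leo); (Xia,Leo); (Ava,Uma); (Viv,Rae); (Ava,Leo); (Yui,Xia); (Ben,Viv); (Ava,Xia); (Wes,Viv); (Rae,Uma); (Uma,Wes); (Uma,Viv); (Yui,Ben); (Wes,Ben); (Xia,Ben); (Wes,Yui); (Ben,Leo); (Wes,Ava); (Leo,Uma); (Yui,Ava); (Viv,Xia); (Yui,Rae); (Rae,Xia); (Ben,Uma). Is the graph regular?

Degrees: Viv:6, Ben:6, Yui:6, Rae:6, Wes:6, Xia:6, Ava:6, Leo:6, Uma:6
All degrees equal 6; the graph is regular.

Yes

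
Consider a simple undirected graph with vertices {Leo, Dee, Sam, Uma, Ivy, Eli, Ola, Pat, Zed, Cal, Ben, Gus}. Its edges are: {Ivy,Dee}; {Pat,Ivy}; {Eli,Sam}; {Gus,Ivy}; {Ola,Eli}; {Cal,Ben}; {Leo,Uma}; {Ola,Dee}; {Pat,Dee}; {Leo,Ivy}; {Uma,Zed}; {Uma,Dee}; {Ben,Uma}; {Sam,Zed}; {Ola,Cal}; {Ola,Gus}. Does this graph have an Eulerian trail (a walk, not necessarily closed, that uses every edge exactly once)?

Degrees: Leo:2, Dee:4, Sam:2, Uma:4, Ivy:4, Eli:2, Ola:4, Pat:2, Zed:2, Cal:2, Ben:2, Gus:2
Odd-degree vertices: none (0 total).
With 0 odd-degree vertices and all edges in one connected piece, an Eulerian trail exists.

Yes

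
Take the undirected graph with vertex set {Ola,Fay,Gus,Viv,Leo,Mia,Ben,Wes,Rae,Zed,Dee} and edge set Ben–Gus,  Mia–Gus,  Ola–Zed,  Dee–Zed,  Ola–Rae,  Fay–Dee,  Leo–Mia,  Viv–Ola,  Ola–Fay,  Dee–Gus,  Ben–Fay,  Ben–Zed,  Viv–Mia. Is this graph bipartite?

Partition the vertices as {Fay, Gus, Viv, Leo, Wes, Rae, Zed} vs {Ola, Mia, Ben, Dee}. Each listed edge has one endpoint in each part, so the graph is bipartite.

Yes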